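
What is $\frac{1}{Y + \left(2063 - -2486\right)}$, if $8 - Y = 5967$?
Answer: $- \frac{1}{1410} \approx -0.00070922$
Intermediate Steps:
$Y = -5959$ ($Y = 8 - 5967 = -5959$)
$\frac{1}{Y + \left(2063 - -2486\right)} = \frac{1}{-5959 + \left(2063 - -2486\right)} = \frac{1}{-5959 + \left(2063 + 2486\right)} = \frac{1}{-5959 + 4549} = \frac{1}{-1410} = - \frac{1}{1410}$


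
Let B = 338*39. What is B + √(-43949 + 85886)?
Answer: 13182 + √41937 ≈ 13387.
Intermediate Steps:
B = 13182
B + √(-43949 + 85886) = 13182 + √(-43949 + 85886) = 13182 + √41937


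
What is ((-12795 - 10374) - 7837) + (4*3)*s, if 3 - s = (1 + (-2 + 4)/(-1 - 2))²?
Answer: -92914/3 ≈ -30971.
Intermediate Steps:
s = 26/9 (s = 3 - (1 + (-2 + 4)/(-1 - 2))² = 3 - (1 + 2/(-3))² = 3 - (1 + 2*(-⅓))² = 3 - (1 - ⅔)² = 3 - (⅓)² = 3 - 1*⅑ = 3 - ⅑ = 26/9 ≈ 2.8889)
((-12795 - 10374) - 7837) + (4*3)*s = ((-12795 - 10374) - 7837) + (4*3)*(26/9) = (-23169 - 7837) + 12*(26/9) = -31006 + 104/3 = -92914/3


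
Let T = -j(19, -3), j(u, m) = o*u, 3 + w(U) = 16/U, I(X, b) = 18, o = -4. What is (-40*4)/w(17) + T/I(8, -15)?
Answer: 5162/63 ≈ 81.937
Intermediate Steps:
w(U) = -3 + 16/U
j(u, m) = -4*u
T = 76 (T = -(-4)*19 = -1*(-76) = 76)
(-40*4)/w(17) + T/I(8, -15) = (-40*4)/(-3 + 16/17) + 76/18 = -160/(-3 + 16*(1/17)) + 76*(1/18) = -160/(-3 + 16/17) + 38/9 = -160/(-35/17) + 38/9 = -160*(-17/35) + 38/9 = 544/7 + 38/9 = 5162/63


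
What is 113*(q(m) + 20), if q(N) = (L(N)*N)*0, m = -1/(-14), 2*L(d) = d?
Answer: 2260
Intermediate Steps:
L(d) = d/2
m = 1/14 (m = -1*(-1/14) = 1/14 ≈ 0.071429)
q(N) = 0 (q(N) = ((N/2)*N)*0 = (N**2/2)*0 = 0)
113*(q(m) + 20) = 113*(0 + 20) = 113*20 = 2260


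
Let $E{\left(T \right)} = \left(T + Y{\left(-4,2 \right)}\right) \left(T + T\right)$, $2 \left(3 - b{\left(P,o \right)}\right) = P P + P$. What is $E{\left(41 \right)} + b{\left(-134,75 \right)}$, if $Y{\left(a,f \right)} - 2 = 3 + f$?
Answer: $-4972$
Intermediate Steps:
$Y{\left(a,f \right)} = 5 + f$ ($Y{\left(a,f \right)} = 2 + \left(3 + f\right) = 5 + f$)
$b{\left(P,o \right)} = 3 - \frac{P}{2} - \frac{P^{2}}{2}$ ($b{\left(P,o \right)} = 3 - \frac{P P + P}{2} = 3 - \frac{P^{2} + P}{2} = 3 - \frac{P + P^{2}}{2} = 3 - \left(\frac{P}{2} + \frac{P^{2}}{2}\right) = 3 - \frac{P}{2} - \frac{P^{2}}{2}$)
$E{\left(T \right)} = 2 T \left(7 + T\right)$ ($E{\left(T \right)} = \left(T + \left(5 + 2\right)\right) \left(T + T\right) = \left(T + 7\right) 2 T = \left(7 + T\right) 2 T = 2 T \left(7 + T\right)$)
$E{\left(41 \right)} + b{\left(-134,75 \right)} = 2 \cdot 41 \left(7 + 41\right) - \left(-70 + 8978\right) = 2 \cdot 41 \cdot 48 + \left(3 + 67 - 8978\right) = 3936 + \left(3 + 67 - 8978\right) = 3936 - 8908 = -4972$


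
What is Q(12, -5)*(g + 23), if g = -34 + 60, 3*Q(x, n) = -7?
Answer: -343/3 ≈ -114.33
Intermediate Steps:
Q(x, n) = -7/3 (Q(x, n) = (1/3)*(-7) = -7/3)
g = 26
Q(12, -5)*(g + 23) = -7*(26 + 23)/3 = -7/3*49 = -343/3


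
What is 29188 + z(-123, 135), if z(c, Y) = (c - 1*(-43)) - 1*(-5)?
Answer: 29113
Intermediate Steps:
z(c, Y) = 48 + c (z(c, Y) = (c + 43) + 5 = (43 + c) + 5 = 48 + c)
29188 + z(-123, 135) = 29188 + (48 - 123) = 29188 - 75 = 29113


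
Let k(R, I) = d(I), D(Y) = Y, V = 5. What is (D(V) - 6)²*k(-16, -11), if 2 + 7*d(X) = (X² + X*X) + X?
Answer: 229/7 ≈ 32.714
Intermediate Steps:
d(X) = -2/7 + X/7 + 2*X²/7 (d(X) = -2/7 + ((X² + X*X) + X)/7 = -2/7 + ((X² + X²) + X)/7 = -2/7 + (2*X² + X)/7 = -2/7 + (X + 2*X²)/7 = -2/7 + (X/7 + 2*X²/7) = -2/7 + X/7 + 2*X²/7)
k(R, I) = -2/7 + I/7 + 2*I²/7
(D(V) - 6)²*k(-16, -11) = (5 - 6)²*(-2/7 + (⅐)*(-11) + (2/7)*(-11)²) = (-1)²*(-2/7 - 11/7 + (2/7)*121) = 1*(-2/7 - 11/7 + 242/7) = 1*(229/7) = 229/7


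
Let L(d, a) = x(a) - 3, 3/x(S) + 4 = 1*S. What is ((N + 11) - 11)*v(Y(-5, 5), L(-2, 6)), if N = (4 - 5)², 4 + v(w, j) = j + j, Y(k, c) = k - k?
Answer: -7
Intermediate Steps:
Y(k, c) = 0
x(S) = 3/(-4 + S) (x(S) = 3/(-4 + 1*S) = 3/(-4 + S))
L(d, a) = -3 + 3/(-4 + a) (L(d, a) = 3/(-4 + a) - 3 = -3 + 3/(-4 + a))
v(w, j) = -4 + 2*j (v(w, j) = -4 + (j + j) = -4 + 2*j)
N = 1 (N = (-1)² = 1)
((N + 11) - 11)*v(Y(-5, 5), L(-2, 6)) = ((1 + 11) - 11)*(-4 + 2*(3*(5 - 1*6)/(-4 + 6))) = (12 - 11)*(-4 + 2*(3*(5 - 6)/2)) = 1*(-4 + 2*(3*(½)*(-1))) = 1*(-4 + 2*(-3/2)) = 1*(-4 - 3) = 1*(-7) = -7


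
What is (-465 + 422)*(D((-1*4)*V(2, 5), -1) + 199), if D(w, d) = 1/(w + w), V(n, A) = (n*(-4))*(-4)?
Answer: -2190549/256 ≈ -8556.8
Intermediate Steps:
V(n, A) = 16*n (V(n, A) = -4*n*(-4) = 16*n)
D(w, d) = 1/(2*w)
(-465 + 422)*(D((-1*4)*V(2, 5), -1) + 199) = (-465 + 422)*(1/(2*(((-1*4)*(16*2)))) + 199) = -43*(1/(2*((-4*32))) + 199) = -43*((½)/(-128) + 199) = -43*((½)*(-1/128) + 199) = -43*(-1/256 + 199) = -43*50943/256 = -2190549/256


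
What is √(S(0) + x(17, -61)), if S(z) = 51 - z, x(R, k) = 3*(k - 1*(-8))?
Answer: 6*I*√3 ≈ 10.392*I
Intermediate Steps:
x(R, k) = 24 + 3*k (x(R, k) = 3*(k + 8) = 3*(8 + k) = 24 + 3*k)
√(S(0) + x(17, -61)) = √((51 - 1*0) + (24 + 3*(-61))) = √((51 + 0) + (24 - 183)) = √(51 - 159) = √(-108) = 6*I*√3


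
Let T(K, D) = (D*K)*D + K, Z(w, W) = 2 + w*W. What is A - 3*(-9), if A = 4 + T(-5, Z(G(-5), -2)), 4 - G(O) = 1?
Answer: -54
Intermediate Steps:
G(O) = 3 (G(O) = 4 - 1*1 = 4 - 1 = 3)
Z(w, W) = 2 + W*w
T(K, D) = K + K*D² (T(K, D) = K*D² + K = K + K*D²)
A = -81 (A = 4 - 5*(1 + (2 - 2*3)²) = 4 - 5*(1 + (2 - 6)²) = 4 - 5*(1 + (-4)²) = 4 - 5*(1 + 16) = 4 - 5*17 = 4 - 85 = -81)
A - 3*(-9) = -81 - 3*(-9) = -81 + 27 = -54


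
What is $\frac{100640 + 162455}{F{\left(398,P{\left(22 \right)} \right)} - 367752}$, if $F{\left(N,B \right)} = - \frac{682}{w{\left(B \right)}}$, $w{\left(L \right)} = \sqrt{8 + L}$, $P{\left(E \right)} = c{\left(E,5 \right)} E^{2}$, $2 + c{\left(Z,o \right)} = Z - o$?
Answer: $- \frac{15981954136680}{22339442387317} + \frac{8155945 \sqrt{1817}}{22339442387317} \approx -0.7154$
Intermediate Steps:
$c{\left(Z,o \right)} = -2 + Z - o$ ($c{\left(Z,o \right)} = -2 + \left(Z - o\right) = -2 + Z - o$)
$P{\left(E \right)} = E^{2} \left(-7 + E\right)$ ($P{\left(E \right)} = \left(-2 + E - 5\right) E^{2} = \left(-7 + E\right) E^{2} = E^{2} \left(-7 + E\right)$)
$F{\left(N,B \right)} = - \frac{682}{\sqrt{8 + B}}$
$\frac{100640 + 162455}{F{\left(398,P{\left(22 \right)} \right)} - 367752} = \frac{100640 + 162455}{- \frac{682}{\sqrt{8 + 22^{2} \left(-7 + 22\right)}} - 367752} = \frac{263095}{- \frac{682}{\sqrt{8 + 484 \cdot 15}} - 367752} = \frac{263095}{- \frac{682}{\sqrt{8 + 7260}} - 367752} = \frac{263095}{- \frac{682}{2 \sqrt{1817}} - 367752} = \frac{263095}{- 682 \frac{\sqrt{1817}}{3634} - 367752} = \frac{263095}{- \frac{341 \sqrt{1817}}{1817} - 367752} = \frac{263095}{-367752 - \frac{341 \sqrt{1817}}{1817}}$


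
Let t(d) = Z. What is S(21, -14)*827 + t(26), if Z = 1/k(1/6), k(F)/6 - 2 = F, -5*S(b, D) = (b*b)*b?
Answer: -99565006/65 ≈ -1.5318e+6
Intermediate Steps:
S(b, D) = -b**3/5 (S(b, D) = -b*b*b/5 = -b**2*b/5 = -b**3/5)
k(F) = 12 + 6*F
Z = 1/13 (Z = 1/(12 + 6/6) = 1/(12 + 6*(1/6)) = 1/(12 + 1) = 1/13 ≈ 0.076923)
t(d) = 1/13
S(21, -14)*827 + t(26) = -1/5*21**3*827 + 1/13 = -1/5*9261*827 + 1/13 = -9261/5*827 + 1/13 = -7658847/5 + 1/13 = -99565006/65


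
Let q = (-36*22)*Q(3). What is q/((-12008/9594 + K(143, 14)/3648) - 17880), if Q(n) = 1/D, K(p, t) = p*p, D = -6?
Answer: -769976064/104271360673 ≈ -0.0073843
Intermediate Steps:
K(p, t) = p²
Q(n) = -⅙ (Q(n) = 1/(-6) = -⅙)
q = 132 (q = -36*22*(-⅙) = -792*(-⅙) = 132)
q/((-12008/9594 + K(143, 14)/3648) - 17880) = 132/((-12008/9594 + 143²/3648) - 17880) = 132/((-12008*1/9594 + 20449*(1/3648)) - 17880) = 132/((-6004/4797 + 20449/3648) - 17880) = 132/(25397087/5833152 - 17880) = 132/(-104271360673/5833152) = 132*(-5833152/104271360673) = -769976064/104271360673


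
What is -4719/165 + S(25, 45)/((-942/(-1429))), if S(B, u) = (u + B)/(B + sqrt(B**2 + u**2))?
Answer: -5705668/190755 + 10003*sqrt(106)/38151 ≈ -27.212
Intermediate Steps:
S(B, u) = (B + u)/(B + sqrt(B**2 + u**2))
-4719/165 + S(25, 45)/((-942/(-1429))) = -4719/165 + ((25 + 45)/(25 + sqrt(25**2 + 45**2)))/((-942/(-1429))) = -4719*1/165 + (70/(25 + sqrt(625 + 2025)))/((-942*(-1/1429))) = -143/5 + (70/(25 + sqrt(2650)))/(942/1429) = -143/5 + (70/(25 + 5*sqrt(106)))*(1429/942) = -143/5 + 50015/(471*(25 + 5*sqrt(106)))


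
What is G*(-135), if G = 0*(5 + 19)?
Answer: 0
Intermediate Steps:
G = 0 (G = 0*24 = 0)
G*(-135) = 0*(-135) = 0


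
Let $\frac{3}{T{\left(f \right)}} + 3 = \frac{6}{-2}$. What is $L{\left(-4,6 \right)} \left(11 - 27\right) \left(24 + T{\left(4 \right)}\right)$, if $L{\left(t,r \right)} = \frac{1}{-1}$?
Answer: $376$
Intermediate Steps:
$T{\left(f \right)} = - \frac{1}{2}$ ($T{\left(f \right)} = \frac{3}{-3 + \frac{6}{-2}} = \frac{3}{-3 + 6 \left(- \frac{1}{2}\right)} = \frac{3}{-3 - 3} = \frac{3}{-6} = 3 \left(- \frac{1}{6}\right) = - \frac{1}{2}$)
$L{\left(t,r \right)} = -1$
$L{\left(-4,6 \right)} \left(11 - 27\right) \left(24 + T{\left(4 \right)}\right) = - \left(11 - 27\right) \left(24 - \frac{1}{2}\right) = - \frac{\left(-16\right) 47}{2} = \left(-1\right) \left(-376\right) = 376$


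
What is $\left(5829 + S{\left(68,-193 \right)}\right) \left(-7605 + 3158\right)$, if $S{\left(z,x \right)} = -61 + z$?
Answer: $-25952692$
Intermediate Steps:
$\left(5829 + S{\left(68,-193 \right)}\right) \left(-7605 + 3158\right) = \left(5829 + \left(-61 + 68\right)\right) \left(-7605 + 3158\right) = \left(5829 + 7\right) \left(-4447\right) = 5836 \left(-4447\right) = -25952692$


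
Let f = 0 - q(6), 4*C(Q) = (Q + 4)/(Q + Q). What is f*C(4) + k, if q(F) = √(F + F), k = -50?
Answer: -50 - √3/2 ≈ -50.866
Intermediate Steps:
q(F) = √2*√F (q(F) = √(2*F) = √2*√F)
C(Q) = (4 + Q)/(8*Q) (C(Q) = ((Q + 4)/(Q + Q))/4 = ((4 + Q)/((2*Q)))/4 = ((4 + Q)*(1/(2*Q)))/4 = ((4 + Q)/(2*Q))/4 = (4 + Q)/(8*Q))
f = -2*√3 (f = 0 - √2*√6 = 0 - 2*√3 = -2*√3 ≈ -3.4641)
f*C(4) + k = (-2*√3)*((⅛)*(4 + 4)/4) - 50 = (-2*√3)*((⅛)*(¼)*8) - 50 = -2*√3*(¼) - 50 = -√3/2 - 50 = -50 - √3/2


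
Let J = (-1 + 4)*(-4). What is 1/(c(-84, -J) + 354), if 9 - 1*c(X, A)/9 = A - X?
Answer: -1/429 ≈ -0.0023310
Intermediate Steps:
J = -12 (J = 3*(-4) = -12)
c(X, A) = 81 - 9*A + 9*X (c(X, A) = 81 - 9*(A - X) = 81 + (-9*A + 9*X) = 81 - 9*A + 9*X)
1/(c(-84, -J) + 354) = 1/((81 - (-9)*(-12) + 9*(-84)) + 354) = 1/((81 - 9*12 - 756) + 354) = 1/((81 - 108 - 756) + 354) = 1/(-783 + 354) = 1/(-429) = -1/429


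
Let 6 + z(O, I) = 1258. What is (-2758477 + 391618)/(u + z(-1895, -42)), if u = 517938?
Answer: -2366859/519190 ≈ -4.5588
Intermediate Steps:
z(O, I) = 1252 (z(O, I) = -6 + 1258 = 1252)
(-2758477 + 391618)/(u + z(-1895, -42)) = (-2758477 + 391618)/(517938 + 1252) = -2366859/519190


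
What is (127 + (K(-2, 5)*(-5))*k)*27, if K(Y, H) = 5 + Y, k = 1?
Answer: 3024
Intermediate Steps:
(127 + (K(-2, 5)*(-5))*k)*27 = (127 + ((5 - 2)*(-5))*1)*27 = (127 + (3*(-5))*1)*27 = (127 - 15*1)*27 = (127 - 15)*27 = 112*27 = 3024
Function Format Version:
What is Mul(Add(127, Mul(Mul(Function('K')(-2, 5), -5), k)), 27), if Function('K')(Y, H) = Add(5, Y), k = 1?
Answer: 3024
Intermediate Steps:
Mul(Add(127, Mul(Mul(Function('K')(-2, 5), -5), k)), 27) = Mul(Add(127, Mul(Mul(Add(5, -2), -5), 1)), 27) = Mul(Add(127, Mul(Mul(3, -5), 1)), 27) = Mul(Add(127, Mul(-15, 1)), 27) = Mul(Add(127, -15), 27) = Mul(112, 27) = 3024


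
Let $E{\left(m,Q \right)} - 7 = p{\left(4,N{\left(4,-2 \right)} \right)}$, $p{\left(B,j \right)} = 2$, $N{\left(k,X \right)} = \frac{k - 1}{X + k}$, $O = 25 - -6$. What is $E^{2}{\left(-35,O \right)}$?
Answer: $81$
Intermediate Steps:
$O = 31$ ($O = 25 + 6 = 31$)
$N{\left(k,X \right)} = \frac{-1 + k}{X + k}$
$E{\left(m,Q \right)} = 9$ ($E{\left(m,Q \right)} = 7 + 2 = 9$)
$E^{2}{\left(-35,O \right)} = 9^{2} = 81$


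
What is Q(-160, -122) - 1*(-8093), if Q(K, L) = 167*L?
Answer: -12281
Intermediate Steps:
Q(-160, -122) - 1*(-8093) = 167*(-122) - 1*(-8093) = -20374 + 8093 = -12281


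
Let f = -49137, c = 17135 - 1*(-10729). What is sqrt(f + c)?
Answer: I*sqrt(21273) ≈ 145.85*I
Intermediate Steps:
c = 27864 (c = 17135 + 10729 = 27864)
sqrt(f + c) = sqrt(-49137 + 27864) = sqrt(-21273) = I*sqrt(21273)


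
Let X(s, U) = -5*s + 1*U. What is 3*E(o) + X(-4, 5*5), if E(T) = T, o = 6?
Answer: 63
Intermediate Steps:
X(s, U) = U - 5*s (X(s, U) = -5*s + U = U - 5*s)
3*E(o) + X(-4, 5*5) = 3*6 + (5*5 - 5*(-4)) = 18 + (25 + 20) = 18 + 45 = 63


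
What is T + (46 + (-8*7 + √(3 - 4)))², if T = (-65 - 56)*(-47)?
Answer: 5786 - 20*I ≈ 5786.0 - 20.0*I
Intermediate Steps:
T = 5687 (T = -121*(-47) = 5687)
T + (46 + (-8*7 + √(3 - 4)))² = 5687 + (46 + (-8*7 + √(3 - 4)))² = 5687 + (46 + (-56 + √(-1)))² = 5687 + (46 + (-56 + I))² = 5687 + (-10 + I)²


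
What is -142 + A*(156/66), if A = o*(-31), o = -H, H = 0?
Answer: -142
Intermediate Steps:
o = 0 (o = -1*0 = 0)
A = 0 (A = 0*(-31) = 0)
-142 + A*(156/66) = -142 + 0*(156/66) = -142 + 0*(156*(1/66)) = -142 + 0*(26/11) = -142 + 0 = -142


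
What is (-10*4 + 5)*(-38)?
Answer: 1330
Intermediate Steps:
(-10*4 + 5)*(-38) = (-40 + 5)*(-38) = -35*(-38) = 1330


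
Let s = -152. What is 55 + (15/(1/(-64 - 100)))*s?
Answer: 373975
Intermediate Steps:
55 + (15/(1/(-64 - 100)))*s = 55 + (15/(1/(-64 - 100)))*(-152) = 55 + (15/(1/(-164)))*(-152) = 55 + (15/(-1/164))*(-152) = 55 + (15*(-164))*(-152) = 55 - 2460*(-152) = 55 + 373920 = 373975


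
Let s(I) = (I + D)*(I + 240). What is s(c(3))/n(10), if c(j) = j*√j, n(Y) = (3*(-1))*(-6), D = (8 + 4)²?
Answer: 3843/2 + 64*√3 ≈ 2032.4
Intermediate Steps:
D = 144 (D = 12² = 144)
n(Y) = 18 (n(Y) = -3*(-6) = 18)
c(j) = j^(3/2)
s(I) = (144 + I)*(240 + I) (s(I) = (I + 144)*(I + 240) = (144 + I)*(240 + I))
s(c(3))/n(10) = (34560 + (3^(3/2))² + 384*3^(3/2))/18 = (34560 + (3*√3)² + 384*(3*√3))*(1/18) = (34560 + 27 + 1152*√3)*(1/18) = (34587 + 1152*√3)*(1/18) = 3843/2 + 64*√3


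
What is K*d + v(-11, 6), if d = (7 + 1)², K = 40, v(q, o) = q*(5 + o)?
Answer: 2439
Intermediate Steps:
d = 64 (d = 8² = 64)
K*d + v(-11, 6) = 40*64 - 11*(5 + 6) = 2560 - 11*11 = 2560 - 121 = 2439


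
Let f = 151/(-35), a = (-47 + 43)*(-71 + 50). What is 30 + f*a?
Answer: -1662/5 ≈ -332.40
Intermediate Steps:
a = 84 (a = -4*(-21) = 84)
f = -151/35 (f = 151*(-1/35) = -151/35 ≈ -4.3143)
30 + f*a = 30 - 151/35*84 = 30 - 1812/5 = -1662/5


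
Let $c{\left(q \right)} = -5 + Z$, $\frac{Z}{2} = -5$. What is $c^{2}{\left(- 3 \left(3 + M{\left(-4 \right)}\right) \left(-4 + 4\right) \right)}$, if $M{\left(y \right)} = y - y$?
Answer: $225$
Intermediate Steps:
$Z = -10$ ($Z = 2 \left(-5\right) = -10$)
$M{\left(y \right)} = 0$
$c{\left(q \right)} = -15$ ($c{\left(q \right)} = -5 - 10 = -15$)
$c^{2}{\left(- 3 \left(3 + M{\left(-4 \right)}\right) \left(-4 + 4\right) \right)} = \left(-15\right)^{2} = 225$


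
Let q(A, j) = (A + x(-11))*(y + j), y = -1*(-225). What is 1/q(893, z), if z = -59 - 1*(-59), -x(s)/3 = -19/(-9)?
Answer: 1/199500 ≈ 5.0125e-6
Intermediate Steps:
x(s) = -19/3 (x(s) = -(-57)/(-9) = -(-57)*(-1)/9 = -3*19/9 = -19/3)
y = 225
z = 0 (z = -59 + 59 = 0)
q(A, j) = (225 + j)*(-19/3 + A) (q(A, j) = (A - 19/3)*(225 + j) = (-19/3 + A)*(225 + j) = (225 + j)*(-19/3 + A))
1/q(893, z) = 1/(-1425 + 225*893 - 19/3*0 + 893*0) = 1/(-1425 + 200925 + 0 + 0) = 1/199500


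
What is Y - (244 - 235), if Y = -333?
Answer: -342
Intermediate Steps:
Y - (244 - 235) = -333 - (244 - 235) = -333 - 1*9 = -333 - 9 = -342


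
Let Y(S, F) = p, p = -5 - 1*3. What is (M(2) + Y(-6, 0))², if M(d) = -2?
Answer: 100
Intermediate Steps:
p = -8 (p = -5 - 3 = -8)
Y(S, F) = -8
(M(2) + Y(-6, 0))² = (-2 - 8)² = (-10)² = 100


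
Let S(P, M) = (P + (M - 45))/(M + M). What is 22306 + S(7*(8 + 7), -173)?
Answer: 7717989/346 ≈ 22306.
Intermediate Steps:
S(P, M) = (-45 + M + P)/(2*M) (S(P, M) = (P + (-45 + M))/((2*M)) = (-45 + M + P)*(1/(2*M)) = (-45 + M + P)/(2*M))
22306 + S(7*(8 + 7), -173) = 22306 + (1/2)*(-45 - 173 + 7*(8 + 7))/(-173) = 22306 + (1/2)*(-1/173)*(-45 - 173 + 7*15) = 22306 + (1/2)*(-1/173)*(-45 - 173 + 105) = 22306 + (1/2)*(-1/173)*(-113) = 22306 + 113/346 = 7717989/346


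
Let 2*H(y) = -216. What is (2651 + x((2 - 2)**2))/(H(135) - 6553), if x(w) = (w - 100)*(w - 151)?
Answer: -17751/6661 ≈ -2.6649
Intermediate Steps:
x(w) = (-151 + w)*(-100 + w) (x(w) = (-100 + w)*(-151 + w) = (-151 + w)*(-100 + w))
H(y) = -108 (H(y) = (1/2)*(-216) = -108)
(2651 + x((2 - 2)**2))/(H(135) - 6553) = (2651 + (15100 + ((2 - 2)**2)**2 - 251*(2 - 2)**2))/(-108 - 6553) = (2651 + (15100 + (0**2)**2 - 251*0**2))/(-6661) = (2651 + (15100 + 0**2 - 251*0))*(-1/6661) = (2651 + (15100 + 0 + 0))*(-1/6661) = (2651 + 15100)*(-1/6661) = 17751*(-1/6661) = -17751/6661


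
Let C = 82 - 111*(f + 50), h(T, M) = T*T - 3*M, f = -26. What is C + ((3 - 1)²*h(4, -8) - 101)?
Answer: -2523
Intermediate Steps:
h(T, M) = T² - 3*M
C = -2582 (C = 82 - 111*(-26 + 50) = 82 - 111*24 = 82 - 2664 = -2582)
C + ((3 - 1)²*h(4, -8) - 101) = -2582 + ((3 - 1)²*(4² - 3*(-8)) - 101) = -2582 + (2²*(16 + 24) - 101) = -2582 + (4*40 - 101) = -2582 + (160 - 101) = -2582 + 59 = -2523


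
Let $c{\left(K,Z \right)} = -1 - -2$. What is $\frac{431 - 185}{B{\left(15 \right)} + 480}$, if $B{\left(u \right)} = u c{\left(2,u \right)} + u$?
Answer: $\frac{41}{85} \approx 0.48235$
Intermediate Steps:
$c{\left(K,Z \right)} = 1$ ($c{\left(K,Z \right)} = -1 + 2 = 1$)
$B{\left(u \right)} = 2 u$ ($B{\left(u \right)} = u 1 + u = u + u = 2 u$)
$\frac{431 - 185}{B{\left(15 \right)} + 480} = \frac{431 - 185}{2 \cdot 15 + 480} = \frac{246}{30 + 480} = \frac{246}{510} = 246 \cdot \frac{1}{510} = \frac{41}{85}$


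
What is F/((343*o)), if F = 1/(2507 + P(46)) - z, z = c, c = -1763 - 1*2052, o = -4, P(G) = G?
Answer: -2434924/875679 ≈ -2.7806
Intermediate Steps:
c = -3815 (c = -1763 - 2052 = -3815)
z = -3815
F = 9739696/2553 (F = 1/(2507 + 46) - 1*(-3815) = 1/2553 + 3815 = 9739696/2553 ≈ 3815.0)
F/((343*o)) = 9739696/(2553*((343*(-4)))) = (9739696/2553)/(-1372) = (9739696/2553)*(-1/1372) = -2434924/875679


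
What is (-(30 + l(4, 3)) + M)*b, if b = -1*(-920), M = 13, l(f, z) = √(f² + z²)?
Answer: -20240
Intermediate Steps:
b = 920
(-(30 + l(4, 3)) + M)*b = (-(30 + √(4² + 3²)) + 13)*920 = (-(30 + √(16 + 9)) + 13)*920 = (-(30 + √25) + 13)*920 = (-(30 + 5) + 13)*920 = (-1*35 + 13)*920 = (-35 + 13)*920 = -22*920 = -20240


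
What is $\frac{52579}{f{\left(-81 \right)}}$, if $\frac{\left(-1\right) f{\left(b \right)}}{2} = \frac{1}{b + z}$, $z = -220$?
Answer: $\frac{15826279}{2} \approx 7.9131 \cdot 10^{6}$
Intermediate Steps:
$f{\left(b \right)} = - \frac{2}{-220 + b}$ ($f{\left(b \right)} = - \frac{2}{b - 220} = - \frac{2}{-220 + b}$)
$\frac{52579}{f{\left(-81 \right)}} = \frac{52579}{\left(-2\right) \frac{1}{-220 - 81}} = \frac{52579}{\left(-2\right) \frac{1}{-301}} = \frac{52579}{\left(-2\right) \left(- \frac{1}{301}\right)} = \frac{52579}{\frac{2}{301}} = 52579 \cdot \frac{301}{2} = \frac{15826279}{2}$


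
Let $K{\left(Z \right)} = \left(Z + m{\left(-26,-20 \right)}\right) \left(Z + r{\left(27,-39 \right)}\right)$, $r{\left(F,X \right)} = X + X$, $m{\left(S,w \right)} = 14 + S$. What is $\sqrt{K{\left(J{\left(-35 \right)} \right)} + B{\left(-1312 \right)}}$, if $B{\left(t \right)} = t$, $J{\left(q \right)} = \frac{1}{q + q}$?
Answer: $\frac{3 i \sqrt{204011}}{70} \approx 19.358 i$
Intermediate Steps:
$J{\left(q \right)} = \frac{1}{2 q}$
$r{\left(F,X \right)} = 2 X$
$K{\left(Z \right)} = \left(-78 + Z\right) \left(-12 + Z\right)$ ($K{\left(Z \right)} = \left(Z + \left(14 - 26\right)\right) \left(Z + 2 \left(-39\right)\right) = \left(Z - 12\right) \left(Z - 78\right) = \left(-12 + Z\right) \left(-78 + Z\right) = \left(-78 + Z\right) \left(-12 + Z\right)$)
$\sqrt{K{\left(J{\left(-35 \right)} \right)} + B{\left(-1312 \right)}} = \sqrt{\left(936 + \left(\frac{1}{2 \left(-35\right)}\right)^{2} - 90 \frac{1}{2 \left(-35\right)}\right) - 1312} = \sqrt{\left(936 + \left(\frac{1}{2} \left(- \frac{1}{35}\right)\right)^{2} - 90 \cdot \frac{1}{2} \left(- \frac{1}{35}\right)\right) - 1312} = \sqrt{\left(936 + \left(- \frac{1}{70}\right)^{2} - - \frac{9}{7}\right) - 1312} = \sqrt{\left(936 + \frac{1}{4900} + \frac{9}{7}\right) - 1312} = \sqrt{\frac{4592701}{4900} - 1312} = \sqrt{- \frac{1836099}{4900}} = \frac{3 i \sqrt{204011}}{70}$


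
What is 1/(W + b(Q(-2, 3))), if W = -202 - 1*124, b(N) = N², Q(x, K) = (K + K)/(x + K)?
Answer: -1/290 ≈ -0.0034483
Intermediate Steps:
Q(x, K) = 2*K/(K + x) (Q(x, K) = (2*K)/(K + x) = 2*K/(K + x))
W = -326 (W = -202 - 124 = -326)
1/(W + b(Q(-2, 3))) = 1/(-326 + (2*3/(3 - 2))²) = 1/(-326 + (2*3/1)²) = 1/(-326 + (2*3*1)²) = 1/(-326 + 6²) = 1/(-326 + 36) = 1/(-290) = -1/290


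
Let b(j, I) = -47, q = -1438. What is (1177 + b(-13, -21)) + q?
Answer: -308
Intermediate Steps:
(1177 + b(-13, -21)) + q = (1177 - 47) - 1438 = 1130 - 1438 = -308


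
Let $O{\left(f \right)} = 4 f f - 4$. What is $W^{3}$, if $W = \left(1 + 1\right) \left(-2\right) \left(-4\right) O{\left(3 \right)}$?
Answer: $134217728$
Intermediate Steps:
$O{\left(f \right)} = -4 + 4 f^{2}$ ($O{\left(f \right)} = 4 f^{2} - 4 = -4 + 4 f^{2}$)
$W = 512$ ($W = \left(1 + 1\right) \left(-2\right) \left(-4\right) \left(-4 + 4 \cdot 3^{2}\right) = 2 \left(-2\right) \left(-4\right) \left(-4 + 4 \cdot 9\right) = \left(-4\right) \left(-4\right) \left(-4 + 36\right) = 16 \cdot 32 = 512$)
$W^{3} = 512^{3} = 134217728$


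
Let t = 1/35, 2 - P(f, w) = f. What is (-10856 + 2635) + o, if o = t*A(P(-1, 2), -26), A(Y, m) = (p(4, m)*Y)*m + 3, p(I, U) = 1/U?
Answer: -287729/35 ≈ -8220.8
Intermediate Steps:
P(f, w) = 2 - f
A(Y, m) = 3 + Y (A(Y, m) = (Y/m)*m + 3 = Y + 3 = 3 + Y)
t = 1/35 ≈ 0.028571
o = 6/35 (o = (3 + (2 - 1*(-1)))/35 = (3 + (2 + 1))/35 = (3 + 3)/35 = (1/35)*6 = 6/35 ≈ 0.17143)
(-10856 + 2635) + o = (-10856 + 2635) + 6/35 = -8221 + 6/35 = -287729/35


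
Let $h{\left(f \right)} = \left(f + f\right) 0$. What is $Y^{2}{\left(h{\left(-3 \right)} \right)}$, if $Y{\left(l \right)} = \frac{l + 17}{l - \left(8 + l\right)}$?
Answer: $\frac{289}{64} \approx 4.5156$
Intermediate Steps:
$h{\left(f \right)} = 0$ ($h{\left(f \right)} = 2 f 0 = 0$)
$Y{\left(l \right)} = - \frac{17}{8} - \frac{l}{8}$ ($Y{\left(l \right)} = \frac{17 + l}{-8} = \left(17 + l\right) \left(- \frac{1}{8}\right) = - \frac{17}{8} - \frac{l}{8}$)
$Y^{2}{\left(h{\left(-3 \right)} \right)} = \left(- \frac{17}{8} - 0\right)^{2} = \left(- \frac{17}{8} + 0\right)^{2} = \left(- \frac{17}{8}\right)^{2} = \frac{289}{64}$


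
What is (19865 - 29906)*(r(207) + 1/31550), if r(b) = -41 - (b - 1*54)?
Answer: 61457938659/31550 ≈ 1.9480e+6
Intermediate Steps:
r(b) = 13 - b (r(b) = -41 - (b - 54) = -41 - (-54 + b) = -41 + (54 - b) = 13 - b)
(19865 - 29906)*(r(207) + 1/31550) = (19865 - 29906)*((13 - 1*207) + 1/31550) = -10041*((13 - 207) + 1/31550) = -10041*(-194 + 1/31550) = -10041*(-6120699/31550) = 61457938659/31550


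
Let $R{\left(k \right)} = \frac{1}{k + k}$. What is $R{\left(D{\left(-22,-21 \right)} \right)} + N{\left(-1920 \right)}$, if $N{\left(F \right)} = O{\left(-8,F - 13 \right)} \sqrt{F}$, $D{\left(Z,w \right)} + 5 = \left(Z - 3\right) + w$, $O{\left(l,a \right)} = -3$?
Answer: $- \frac{1}{102} - 24 i \sqrt{30} \approx -0.0098039 - 131.45 i$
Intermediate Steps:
$D{\left(Z,w \right)} = -8 + Z + w$ ($D{\left(Z,w \right)} = -5 + \left(\left(Z - 3\right) + w\right) = -5 + \left(\left(-3 + Z\right) + w\right) = -5 + \left(-3 + Z + w\right) = -8 + Z + w$)
$R{\left(k \right)} = \frac{1}{2 k}$
$N{\left(F \right)} = - 3 \sqrt{F}$
$R{\left(D{\left(-22,-21 \right)} \right)} + N{\left(-1920 \right)} = \frac{1}{2 \left(-8 - 22 - 21\right)} - 3 \sqrt{-1920} = \frac{1}{2 \left(-51\right)} - 3 \cdot 8 i \sqrt{30} = \frac{1}{2} \left(- \frac{1}{51}\right) - 24 i \sqrt{30} = - \frac{1}{102} - 24 i \sqrt{30}$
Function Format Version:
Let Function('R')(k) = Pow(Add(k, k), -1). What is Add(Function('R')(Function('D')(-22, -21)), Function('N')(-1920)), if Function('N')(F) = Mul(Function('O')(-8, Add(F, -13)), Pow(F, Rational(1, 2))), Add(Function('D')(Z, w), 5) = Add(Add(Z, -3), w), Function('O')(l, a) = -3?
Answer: Add(Rational(-1, 102), Mul(-24, I, Pow(30, Rational(1, 2)))) ≈ Add(-0.0098039, Mul(-131.45, I))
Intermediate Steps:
Function('D')(Z, w) = Add(-8, Z, w) (Function('D')(Z, w) = Add(-5, Add(Add(Z, -3), w)) = Add(-5, Add(Add(-3, Z), w)) = Add(-5, Add(-3, Z, w)) = Add(-8, Z, w))
Function('R')(k) = Mul(Rational(1, 2), Pow(k, -1)) (Function('R')(k) = Pow(Mul(2, k), -1) = Mul(Rational(1, 2), Pow(k, -1)))
Function('N')(F) = Mul(-3, Pow(F, Rational(1, 2)))
Add(Function('R')(Function('D')(-22, -21)), Function('N')(-1920)) = Add(Mul(Rational(1, 2), Pow(Add(-8, -22, -21), -1)), Mul(-3, Pow(-1920, Rational(1, 2)))) = Add(Mul(Rational(1, 2), Pow(-51, -1)), Mul(-3, Mul(8, I, Pow(30, Rational(1, 2))))) = Add(Mul(Rational(1, 2), Rational(-1, 51)), Mul(-24, I, Pow(30, Rational(1, 2)))) = Add(Rational(-1, 102), Mul(-24, I, Pow(30, Rational(1, 2))))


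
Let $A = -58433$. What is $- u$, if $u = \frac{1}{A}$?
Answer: $\frac{1}{58433} \approx 1.7114 \cdot 10^{-5}$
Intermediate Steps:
$u = - \frac{1}{58433}$ ($u = \frac{1}{-58433} = - \frac{1}{58433} \approx -1.7114 \cdot 10^{-5}$)
$- u = \left(-1\right) \left(- \frac{1}{58433}\right) = \frac{1}{58433}$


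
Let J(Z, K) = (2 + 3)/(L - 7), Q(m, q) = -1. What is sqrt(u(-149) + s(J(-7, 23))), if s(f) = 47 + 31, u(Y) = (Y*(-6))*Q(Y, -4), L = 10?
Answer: 4*I*sqrt(51) ≈ 28.566*I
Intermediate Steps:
J(Z, K) = 5/3 (J(Z, K) = (2 + 3)/(10 - 7) = 5/3)
u(Y) = 6*Y (u(Y) = (Y*(-6))*(-1) = -6*Y*(-1) = 6*Y)
s(f) = 78
sqrt(u(-149) + s(J(-7, 23))) = sqrt(6*(-149) + 78) = sqrt(-894 + 78) = sqrt(-816) = 4*I*sqrt(51)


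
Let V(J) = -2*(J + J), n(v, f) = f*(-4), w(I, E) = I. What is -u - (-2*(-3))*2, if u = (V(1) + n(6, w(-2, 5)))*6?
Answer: -36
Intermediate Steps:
n(v, f) = -4*f
V(J) = -4*J
u = 24 (u = (-4*1 - 4*(-2))*6 = (-4 + 8)*6 = 4*6 = 24)
-u - (-2*(-3))*2 = -1*24 - (-2*(-3))*2 = -24 - 6*2 = -24 - 1*12 = -24 - 12 = -36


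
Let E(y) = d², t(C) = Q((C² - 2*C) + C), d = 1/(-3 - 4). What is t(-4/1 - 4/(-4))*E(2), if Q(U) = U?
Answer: 12/49 ≈ 0.24490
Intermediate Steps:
d = -⅐ (d = 1/(-7) = -⅐ ≈ -0.14286)
t(C) = C² - C (t(C) = (C² - 2*C) + C = C² - C)
E(y) = 1/49 (E(y) = (-⅐)² = 1/49)
t(-4/1 - 4/(-4))*E(2) = ((-4/1 - 4/(-4))*(-1 + (-4/1 - 4/(-4))))*(1/49) = ((-4*1 - 4*(-¼))*(-1 + (-4*1 - 4*(-¼))))*(1/49) = ((-4 + 1)*(-1 + (-4 + 1)))*(1/49) = -3*(-1 - 3)*(1/49) = -3*(-4)*(1/49) = 12*(1/49) = 12/49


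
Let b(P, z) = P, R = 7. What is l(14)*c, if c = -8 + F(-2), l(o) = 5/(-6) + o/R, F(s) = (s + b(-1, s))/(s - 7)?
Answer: -161/18 ≈ -8.9444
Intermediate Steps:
F(s) = (-1 + s)/(-7 + s) (F(s) = (s - 1)/(s - 7) = (-1 + s)/(-7 + s))
l(o) = -5/6 + o/7 (l(o) = 5/(-6) + o/7 = 5*(-1/6) + o*(1/7) = -5/6 + o/7)
c = -23/3 (c = -8 + (-1 - 2)/(-7 - 2) = -8 - 3/(-9) = -8 - 1/9*(-3) = -8 + 1/3 = -23/3 ≈ -7.6667)
l(14)*c = (-5/6 + (1/7)*14)*(-23/3) = (-5/6 + 2)*(-23/3) = (7/6)*(-23/3) = -161/18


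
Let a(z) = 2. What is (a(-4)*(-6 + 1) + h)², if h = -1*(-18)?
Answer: 64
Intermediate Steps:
h = 18
(a(-4)*(-6 + 1) + h)² = (2*(-6 + 1) + 18)² = (2*(-5) + 18)² = (-10 + 18)² = 8² = 64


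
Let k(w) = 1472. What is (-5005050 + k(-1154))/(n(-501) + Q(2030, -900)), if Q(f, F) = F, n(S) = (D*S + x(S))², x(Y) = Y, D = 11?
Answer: -2501789/18071622 ≈ -0.13844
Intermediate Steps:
n(S) = 144*S² (n(S) = (11*S + S)² = (12*S)² = 144*S²)
(-5005050 + k(-1154))/(n(-501) + Q(2030, -900)) = (-5005050 + 1472)/(144*(-501)² - 900) = -5003578/(144*251001 - 900) = -5003578/(36144144 - 900) = -5003578/36143244 = -5003578*1/36143244 = -2501789/18071622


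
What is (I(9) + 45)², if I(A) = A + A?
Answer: 3969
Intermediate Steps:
I(A) = 2*A
(I(9) + 45)² = (2*9 + 45)² = (18 + 45)² = 63² = 3969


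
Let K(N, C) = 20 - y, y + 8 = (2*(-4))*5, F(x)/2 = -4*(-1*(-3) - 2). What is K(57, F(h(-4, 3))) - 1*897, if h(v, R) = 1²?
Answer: -829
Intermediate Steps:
h(v, R) = 1
F(x) = -8 (F(x) = 2*(-4*(-1*(-3) - 2)) = 2*(-4*(3 - 2)) = 2*(-4*1) = 2*(-4) = -8)
y = -48 (y = -8 + (2*(-4))*5 = -8 - 8*5 = -8 - 40 = -48)
K(N, C) = 68 (K(N, C) = 20 - 1*(-48) = 20 + 48 = 68)
K(57, F(h(-4, 3))) - 1*897 = 68 - 1*897 = 68 - 897 = -829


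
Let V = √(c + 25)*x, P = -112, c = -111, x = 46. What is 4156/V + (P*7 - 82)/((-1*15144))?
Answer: 433/7572 - 1039*I*√86/989 ≈ 0.057184 - 9.7425*I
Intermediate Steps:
V = 46*I*√86 (V = √(-111 + 25)*46 = √(-86)*46 = (I*√86)*46 = 46*I*√86 ≈ 426.59*I)
4156/V + (P*7 - 82)/((-1*15144)) = 4156/((46*I*√86)) + (-112*7 - 82)/((-1*15144)) = 4156*(-I*√86/3956) + (-784 - 82)/(-15144) = -1039*I*√86/989 - 866*(-1/15144) = -1039*I*√86/989 + 433/7572 = 433/7572 - 1039*I*√86/989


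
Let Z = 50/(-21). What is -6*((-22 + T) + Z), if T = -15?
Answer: 1654/7 ≈ 236.29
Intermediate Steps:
Z = -50/21 (Z = 50*(-1/21) = -50/21 ≈ -2.3810)
-6*((-22 + T) + Z) = -6*((-22 - 15) - 50/21) = -6*(-37 - 50/21) = -6*(-827/21) = 1654/7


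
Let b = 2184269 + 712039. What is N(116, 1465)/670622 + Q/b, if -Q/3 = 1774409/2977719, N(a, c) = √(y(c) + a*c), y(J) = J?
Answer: -1774409/2874797120484 + 3*√19045/670622 ≈ 0.00061674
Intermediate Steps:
N(a, c) = √(c + a*c)
Q = -1774409/992573 (Q = -5323227/2977719 = -3*1774409/2977719 = -1774409/992573 ≈ -1.7877)
b = 2896308
N(116, 1465)/670622 + Q/b = √(1465*(1 + 116))/670622 - 1774409/992573/2896308 = √(1465*117)*(1/670622) - 1774409/992573*1/2896308 = √171405*(1/670622) - 1774409/2874797120484 = (3*√19045)*(1/670622) - 1774409/2874797120484 = 3*√19045/670622 - 1774409/2874797120484 = -1774409/2874797120484 + 3*√19045/670622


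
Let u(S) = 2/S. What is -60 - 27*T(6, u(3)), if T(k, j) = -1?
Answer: -33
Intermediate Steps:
-60 - 27*T(6, u(3)) = -60 - 27*(-1) = -60 + 27 = -33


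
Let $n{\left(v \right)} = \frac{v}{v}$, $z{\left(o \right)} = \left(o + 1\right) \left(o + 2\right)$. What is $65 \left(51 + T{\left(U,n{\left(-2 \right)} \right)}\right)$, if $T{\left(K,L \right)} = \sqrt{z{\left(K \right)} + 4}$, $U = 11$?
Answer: $3315 + 260 \sqrt{10} \approx 4137.2$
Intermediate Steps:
$z{\left(o \right)} = \left(1 + o\right) \left(2 + o\right)$
$n{\left(v \right)} = 1$
$T{\left(K,L \right)} = \sqrt{6 + K^{2} + 3 K}$ ($T{\left(K,L \right)} = \sqrt{\left(2 + K^{2} + 3 K\right) + 4} = \sqrt{6 + K^{2} + 3 K}$)
$65 \left(51 + T{\left(U,n{\left(-2 \right)} \right)}\right) = 65 \left(51 + \sqrt{6 + 11^{2} + 3 \cdot 11}\right) = 65 \left(51 + \sqrt{6 + 121 + 33}\right) = 65 \left(51 + \sqrt{160}\right) = 65 \left(51 + 4 \sqrt{10}\right) = 3315 + 260 \sqrt{10}$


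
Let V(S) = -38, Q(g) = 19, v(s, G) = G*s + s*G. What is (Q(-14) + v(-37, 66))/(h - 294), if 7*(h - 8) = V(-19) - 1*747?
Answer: 34055/2787 ≈ 12.219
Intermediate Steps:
v(s, G) = 2*G*s (v(s, G) = G*s + G*s = 2*G*s)
h = -729/7 (h = 8 + (-38 - 1*747)/7 = 8 + (-38 - 747)/7 = 8 + (⅐)*(-785) = 8 - 785/7 = -729/7 ≈ -104.14)
(Q(-14) + v(-37, 66))/(h - 294) = (19 + 2*66*(-37))/(-729/7 - 294) = (19 - 4884)/(-2787/7) = -4865*(-7/2787) = 34055/2787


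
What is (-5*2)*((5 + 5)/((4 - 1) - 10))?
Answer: 100/7 ≈ 14.286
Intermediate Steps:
(-5*2)*((5 + 5)/((4 - 1) - 10)) = -100/(3 - 10) = -100/(-7) = -100*(-1)/7 = -10*(-10/7) = 100/7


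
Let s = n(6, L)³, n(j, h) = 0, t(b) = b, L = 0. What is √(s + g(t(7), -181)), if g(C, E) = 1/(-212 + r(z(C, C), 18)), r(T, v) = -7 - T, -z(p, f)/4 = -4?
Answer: I*√235/235 ≈ 0.065233*I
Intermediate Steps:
z(p, f) = 16 (z(p, f) = -4*(-4) = 16)
g(C, E) = -1/235 (g(C, E) = 1/(-212 + (-7 - 1*16)) = 1/(-212 + (-7 - 16)) = 1/(-212 - 23) = 1/(-235) = -1/235)
s = 0 (s = 0³ = 0)
√(s + g(t(7), -181)) = √(0 - 1/235) = √(-1/235) = I*√235/235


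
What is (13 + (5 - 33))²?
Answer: 225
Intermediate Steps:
(13 + (5 - 33))² = (13 - 28)² = (-15)² = 225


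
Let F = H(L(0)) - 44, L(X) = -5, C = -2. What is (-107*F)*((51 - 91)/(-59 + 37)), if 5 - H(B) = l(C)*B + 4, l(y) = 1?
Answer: 81320/11 ≈ 7392.7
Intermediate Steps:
H(B) = 1 - B (H(B) = 5 - (1*B + 4) = 5 - (B + 4) = 5 - (4 + B) = 5 + (-4 - B) = 1 - B)
F = -38 (F = (1 - 1*(-5)) - 44 = (1 + 5) - 44 = 6 - 44 = -38)
(-107*F)*((51 - 91)/(-59 + 37)) = (-107*(-38))*((51 - 91)/(-59 + 37)) = 4066*(-40/(-22)) = 4066*(-40*(-1/22)) = 4066*(20/11) = 81320/11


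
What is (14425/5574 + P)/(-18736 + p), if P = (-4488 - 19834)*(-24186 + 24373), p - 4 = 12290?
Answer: 25351730411/35907708 ≈ 706.02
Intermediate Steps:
p = 12294 (p = 4 + 12290 = 12294)
P = -4548214 (P = -24322*187 = -4548214)
(14425/5574 + P)/(-18736 + p) = (14425/5574 - 4548214)/(-18736 + 12294) = (14425*(1/5574) - 4548214)/(-6442) = (14425/5574 - 4548214)*(-1/6442) = -25351730411/5574*(-1/6442) = 25351730411/35907708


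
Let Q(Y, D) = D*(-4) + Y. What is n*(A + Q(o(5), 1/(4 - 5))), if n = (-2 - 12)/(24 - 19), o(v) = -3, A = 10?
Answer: -154/5 ≈ -30.800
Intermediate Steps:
n = -14/5 ≈ -2.8000
Q(Y, D) = Y - 4*D (Q(Y, D) = -4*D + Y = Y - 4*D)
n*(A + Q(o(5), 1/(4 - 5))) = -14*(10 + (-3 - 4/(4 - 5)))/5 = -14*(10 + (-3 - 4/(-1)))/5 = -14*(10 + (-3 - 4*(-1)))/5 = -14*(10 + (-3 + 4))/5 = -14*(10 + 1)/5 = -14/5*11 = -154/5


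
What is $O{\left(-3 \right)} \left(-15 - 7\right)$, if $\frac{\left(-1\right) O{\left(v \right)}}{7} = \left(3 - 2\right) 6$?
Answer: $924$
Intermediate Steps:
$O{\left(v \right)} = -42$ ($O{\left(v \right)} = - 7 \left(3 - 2\right) 6 = - 7 \cdot 1 \cdot 6 = \left(-7\right) 6 = -42$)
$O{\left(-3 \right)} \left(-15 - 7\right) = - 42 \left(-15 - 7\right) = \left(-42\right) \left(-22\right) = 924$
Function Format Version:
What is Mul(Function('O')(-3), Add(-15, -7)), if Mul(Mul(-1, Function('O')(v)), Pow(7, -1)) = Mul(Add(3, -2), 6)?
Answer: 924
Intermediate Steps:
Function('O')(v) = -42 (Function('O')(v) = Mul(-7, Mul(Add(3, -2), 6)) = Mul(-7, Mul(1, 6)) = Mul(-7, 6) = -42)
Mul(Function('O')(-3), Add(-15, -7)) = Mul(-42, Add(-15, -7)) = Mul(-42, -22) = 924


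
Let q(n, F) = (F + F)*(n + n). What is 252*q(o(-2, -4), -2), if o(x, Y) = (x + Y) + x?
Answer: 16128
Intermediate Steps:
o(x, Y) = Y + 2*x (o(x, Y) = (Y + x) + x = Y + 2*x)
q(n, F) = 4*F*n (q(n, F) = (2*F)*(2*n) = 4*F*n)
252*q(o(-2, -4), -2) = 252*(4*(-2)*(-4 + 2*(-2))) = 252*(4*(-2)*(-4 - 4)) = 252*(4*(-2)*(-8)) = 252*64 = 16128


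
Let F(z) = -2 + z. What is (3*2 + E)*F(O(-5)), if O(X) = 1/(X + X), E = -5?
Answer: -21/10 ≈ -2.1000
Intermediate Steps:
O(X) = 1/(2*X)
(3*2 + E)*F(O(-5)) = (3*2 - 5)*(-2 + (½)/(-5)) = (6 - 5)*(-2 + (½)*(-⅕)) = 1*(-2 - ⅒) = 1*(-21/10) = -21/10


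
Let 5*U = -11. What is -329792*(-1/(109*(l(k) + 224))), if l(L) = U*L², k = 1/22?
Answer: 72554240/5371411 ≈ 13.507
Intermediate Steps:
U = -11/5 (U = (⅕)*(-11) = -11/5 ≈ -2.2000)
k = 1/22 ≈ 0.045455
l(L) = -11*L²/5
-329792*(-1/(109*(l(k) + 224))) = -329792*(-1/(109*(-11*(1/22)²/5 + 224))) = -329792*(-1/(109*(-11/5*1/484 + 224))) = -329792*(-1/(109*(-1/220 + 224))) = -329792/((-109*49279/220)) = -329792/(-5371411/220) = -329792*(-220/5371411) = 72554240/5371411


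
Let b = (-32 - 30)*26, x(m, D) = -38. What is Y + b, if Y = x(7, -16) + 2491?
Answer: 841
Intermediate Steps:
b = -1612 (b = -62*26 = -1612)
Y = 2453 (Y = -38 + 2491 = 2453)
Y + b = 2453 - 1612 = 841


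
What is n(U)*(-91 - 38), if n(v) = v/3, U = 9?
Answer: -387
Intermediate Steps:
n(v) = v/3 (n(v) = v*(⅓) = v/3)
n(U)*(-91 - 38) = ((⅓)*9)*(-91 - 38) = 3*(-129) = -387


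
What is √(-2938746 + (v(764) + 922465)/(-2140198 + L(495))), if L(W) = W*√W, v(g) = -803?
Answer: √(-6289499233370 + 4364037810*√55)/√(2140198 - 1485*√55) ≈ 1714.3*I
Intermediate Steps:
L(W) = W^(3/2)
√(-2938746 + (v(764) + 922465)/(-2140198 + L(495))) = √(-2938746 + (-803 + 922465)/(-2140198 + 495^(3/2))) = √(-2938746 + 921662/(-2140198 + 1485*√55))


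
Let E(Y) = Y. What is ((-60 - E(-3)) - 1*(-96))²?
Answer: 1521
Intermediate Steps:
((-60 - E(-3)) - 1*(-96))² = ((-60 - 1*(-3)) - 1*(-96))² = ((-60 + 3) + 96)² = (-57 + 96)² = 39² = 1521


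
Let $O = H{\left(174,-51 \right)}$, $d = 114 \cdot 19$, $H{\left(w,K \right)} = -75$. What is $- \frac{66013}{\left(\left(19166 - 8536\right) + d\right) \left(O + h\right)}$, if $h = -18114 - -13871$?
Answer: $\frac{66013}{55253128} \approx 0.0011947$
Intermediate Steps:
$d = 2166$
$O = -75$
$h = -4243$ ($h = -18114 + 13871 = -4243$)
$- \frac{66013}{\left(\left(19166 - 8536\right) + d\right) \left(O + h\right)} = - \frac{66013}{\left(\left(19166 - 8536\right) + 2166\right) \left(-75 - 4243\right)} = - \frac{66013}{\left(\left(19166 - 8536\right) + 2166\right) \left(-4318\right)} = - \frac{66013}{\left(10630 + 2166\right) \left(-4318\right)} = - \frac{66013}{12796 \left(-4318\right)} = - \frac{66013}{-55253128} = \left(-66013\right) \left(- \frac{1}{55253128}\right) = \frac{66013}{55253128}$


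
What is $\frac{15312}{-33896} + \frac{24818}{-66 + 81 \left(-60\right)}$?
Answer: $- \frac{57291115}{10435731} \approx -5.4899$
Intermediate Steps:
$\frac{15312}{-33896} + \frac{24818}{-66 + 81 \left(-60\right)} = 15312 \left(- \frac{1}{33896}\right) + \frac{24818}{-66 - 4860} = - \frac{1914}{4237} + \frac{24818}{-4926} = - \frac{1914}{4237} + 24818 \left(- \frac{1}{4926}\right) = - \frac{1914}{4237} - \frac{12409}{2463} = - \frac{57291115}{10435731}$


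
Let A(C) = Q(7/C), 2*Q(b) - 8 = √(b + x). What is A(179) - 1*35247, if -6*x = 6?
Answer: -35243 + I*√7697/179 ≈ -35243.0 + 0.49013*I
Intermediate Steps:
x = -1 (x = -⅙*6 = -1)
Q(b) = 4 + √(-1 + b)/2 (Q(b) = 4 + √(b - 1)/2 = 4 + √(-1 + b)/2)
A(C) = 4 + √(-1 + 7/C)/2
A(179) - 1*35247 = (4 + √((7 - 1*179)/179)/2) - 1*35247 = (4 + √((7 - 179)/179)/2) - 35247 = (4 + √((1/179)*(-172))/2) - 35247 = (4 + √(-172/179)/2) - 35247 = (4 + (2*I*√7697/179)/2) - 35247 = (4 + I*√7697/179) - 35247 = -35243 + I*√7697/179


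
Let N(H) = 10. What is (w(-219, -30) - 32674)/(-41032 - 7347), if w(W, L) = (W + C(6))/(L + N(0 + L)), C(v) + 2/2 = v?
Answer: 326633/483790 ≈ 0.67515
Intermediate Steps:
C(v) = -1 + v
w(W, L) = (5 + W)/(10 + L) (w(W, L) = (W + (-1 + 6))/(L + 10) = (W + 5)/(10 + L) = (5 + W)/(10 + L))
(w(-219, -30) - 32674)/(-41032 - 7347) = ((5 - 219)/(10 - 30) - 32674)/(-41032 - 7347) = (-214/(-20) - 32674)/(-48379) = (-1/20*(-214) - 32674)*(-1/48379) = (107/10 - 32674)*(-1/48379) = -326633/10*(-1/48379) = 326633/483790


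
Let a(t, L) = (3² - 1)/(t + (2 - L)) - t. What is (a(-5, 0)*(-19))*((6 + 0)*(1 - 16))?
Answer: 3990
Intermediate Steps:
a(t, L) = -t + 8/(2 + t - L) (a(t, L) = (9 - 1)/(2 + t - L) - t = 8/(2 + t - L) - t = -t + 8/(2 + t - L))
(a(-5, 0)*(-19))*((6 + 0)*(1 - 16)) = (((8 - 1*(-5)² - 2*(-5) + 0*(-5))/(2 - 5 - 1*0))*(-19))*((6 + 0)*(1 - 16)) = (((8 - 1*25 + 10 + 0)/(2 - 5 + 0))*(-19))*(6*(-15)) = (((8 - 25 + 10 + 0)/(-3))*(-19))*(-90) = (-⅓*(-7)*(-19))*(-90) = ((7/3)*(-19))*(-90) = -133/3*(-90) = 3990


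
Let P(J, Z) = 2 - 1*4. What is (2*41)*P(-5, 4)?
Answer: -164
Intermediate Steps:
P(J, Z) = -2 (P(J, Z) = 2 - 4 = -2)
(2*41)*P(-5, 4) = (2*41)*(-2) = 82*(-2) = -164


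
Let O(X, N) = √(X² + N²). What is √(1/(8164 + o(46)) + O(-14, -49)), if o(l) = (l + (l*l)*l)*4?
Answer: √(11047 + 30753124668*√53)/66282 ≈ 7.1387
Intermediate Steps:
o(l) = 4*l + 4*l³ (o(l) = (l + l²*l)*4 = (l + l³)*4 = 4*l + 4*l³)
O(X, N) = √(N² + X²)
√(1/(8164 + o(46)) + O(-14, -49)) = √(1/(8164 + 4*46*(1 + 46²)) + √((-49)² + (-14)²)) = √(1/(8164 + 4*46*(1 + 2116)) + √(2401 + 196)) = √(1/(8164 + 4*46*2117) + √2597) = √(1/(8164 + 389528) + 7*√53) = √(1/397692 + 7*√53)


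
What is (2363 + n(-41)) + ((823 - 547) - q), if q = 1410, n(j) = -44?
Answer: 1185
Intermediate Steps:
(2363 + n(-41)) + ((823 - 547) - q) = (2363 - 44) + ((823 - 547) - 1*1410) = 2319 + (276 - 1410) = 2319 - 1134 = 1185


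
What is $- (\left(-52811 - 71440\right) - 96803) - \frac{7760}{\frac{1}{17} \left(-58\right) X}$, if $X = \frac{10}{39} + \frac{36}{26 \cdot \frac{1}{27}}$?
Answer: $\frac{2353320832}{10643} \approx 2.2111 \cdot 10^{5}$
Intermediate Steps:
$X = \frac{1468}{39}$ ($X = 10 \cdot \frac{1}{39} + \frac{36}{26 \cdot \frac{1}{27}} = \frac{10}{39} + \frac{36}{\frac{26}{27}} = \frac{10}{39} + 36 \cdot \frac{27}{26} = \frac{10}{39} + \frac{486}{13} = \frac{1468}{39} \approx 37.641$)
$- (\left(-52811 - 71440\right) - 96803) - \frac{7760}{\frac{1}{17} \left(-58\right) X} = - (\left(-52811 - 71440\right) - 96803) - \frac{7760}{\frac{1}{17} \left(-58\right) \frac{1468}{39}} = - (-124251 - 96803) - \frac{7760}{\frac{1}{17} \left(-58\right) \frac{1468}{39}} = \left(-1\right) \left(-221054\right) - \frac{7760}{\left(- \frac{58}{17}\right) \frac{1468}{39}} = 221054 - \frac{7760}{- \frac{85144}{663}} = 221054 - 7760 \left(- \frac{663}{85144}\right) = 221054 - - \frac{643110}{10643} = 221054 + \frac{643110}{10643} = \frac{2353320832}{10643}$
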